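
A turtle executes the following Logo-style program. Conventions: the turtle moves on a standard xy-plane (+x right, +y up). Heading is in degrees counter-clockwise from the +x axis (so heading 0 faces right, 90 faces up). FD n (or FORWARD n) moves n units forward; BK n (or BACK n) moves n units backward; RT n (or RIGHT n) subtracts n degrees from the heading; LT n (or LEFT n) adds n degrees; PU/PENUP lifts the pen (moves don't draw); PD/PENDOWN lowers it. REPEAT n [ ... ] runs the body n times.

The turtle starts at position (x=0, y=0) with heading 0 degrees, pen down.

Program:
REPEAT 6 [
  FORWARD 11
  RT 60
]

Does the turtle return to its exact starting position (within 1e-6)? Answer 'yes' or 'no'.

Executing turtle program step by step:
Start: pos=(0,0), heading=0, pen down
REPEAT 6 [
  -- iteration 1/6 --
  FD 11: (0,0) -> (11,0) [heading=0, draw]
  RT 60: heading 0 -> 300
  -- iteration 2/6 --
  FD 11: (11,0) -> (16.5,-9.526) [heading=300, draw]
  RT 60: heading 300 -> 240
  -- iteration 3/6 --
  FD 11: (16.5,-9.526) -> (11,-19.053) [heading=240, draw]
  RT 60: heading 240 -> 180
  -- iteration 4/6 --
  FD 11: (11,-19.053) -> (0,-19.053) [heading=180, draw]
  RT 60: heading 180 -> 120
  -- iteration 5/6 --
  FD 11: (0,-19.053) -> (-5.5,-9.526) [heading=120, draw]
  RT 60: heading 120 -> 60
  -- iteration 6/6 --
  FD 11: (-5.5,-9.526) -> (0,0) [heading=60, draw]
  RT 60: heading 60 -> 0
]
Final: pos=(0,0), heading=0, 6 segment(s) drawn

Start position: (0, 0)
Final position: (0, 0)
Distance = 0; < 1e-6 -> CLOSED

Answer: yes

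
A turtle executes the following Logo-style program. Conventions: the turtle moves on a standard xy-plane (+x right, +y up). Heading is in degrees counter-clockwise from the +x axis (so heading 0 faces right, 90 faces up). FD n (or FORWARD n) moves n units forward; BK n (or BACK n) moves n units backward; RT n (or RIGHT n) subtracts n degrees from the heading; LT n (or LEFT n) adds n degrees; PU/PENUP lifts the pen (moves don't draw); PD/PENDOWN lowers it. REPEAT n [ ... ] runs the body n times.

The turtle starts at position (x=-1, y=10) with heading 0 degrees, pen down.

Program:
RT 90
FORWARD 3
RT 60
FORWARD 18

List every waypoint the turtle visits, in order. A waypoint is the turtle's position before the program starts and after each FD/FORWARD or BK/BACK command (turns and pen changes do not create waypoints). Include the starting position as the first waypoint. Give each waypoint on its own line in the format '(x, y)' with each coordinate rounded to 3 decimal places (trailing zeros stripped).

Executing turtle program step by step:
Start: pos=(-1,10), heading=0, pen down
RT 90: heading 0 -> 270
FD 3: (-1,10) -> (-1,7) [heading=270, draw]
RT 60: heading 270 -> 210
FD 18: (-1,7) -> (-16.588,-2) [heading=210, draw]
Final: pos=(-16.588,-2), heading=210, 2 segment(s) drawn
Waypoints (3 total):
(-1, 10)
(-1, 7)
(-16.588, -2)

Answer: (-1, 10)
(-1, 7)
(-16.588, -2)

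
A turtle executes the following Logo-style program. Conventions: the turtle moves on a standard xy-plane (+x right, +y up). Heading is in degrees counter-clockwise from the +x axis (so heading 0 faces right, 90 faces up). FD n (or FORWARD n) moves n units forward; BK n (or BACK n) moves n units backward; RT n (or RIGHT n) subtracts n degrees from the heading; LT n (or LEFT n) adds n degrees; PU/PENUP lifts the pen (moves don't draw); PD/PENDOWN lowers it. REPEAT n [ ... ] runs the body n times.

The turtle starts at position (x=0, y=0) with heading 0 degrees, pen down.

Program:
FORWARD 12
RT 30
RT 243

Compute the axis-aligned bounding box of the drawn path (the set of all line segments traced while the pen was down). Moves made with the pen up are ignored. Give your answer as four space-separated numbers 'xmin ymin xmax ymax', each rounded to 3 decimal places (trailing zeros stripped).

Answer: 0 0 12 0

Derivation:
Executing turtle program step by step:
Start: pos=(0,0), heading=0, pen down
FD 12: (0,0) -> (12,0) [heading=0, draw]
RT 30: heading 0 -> 330
RT 243: heading 330 -> 87
Final: pos=(12,0), heading=87, 1 segment(s) drawn

Segment endpoints: x in {0, 12}, y in {0}
xmin=0, ymin=0, xmax=12, ymax=0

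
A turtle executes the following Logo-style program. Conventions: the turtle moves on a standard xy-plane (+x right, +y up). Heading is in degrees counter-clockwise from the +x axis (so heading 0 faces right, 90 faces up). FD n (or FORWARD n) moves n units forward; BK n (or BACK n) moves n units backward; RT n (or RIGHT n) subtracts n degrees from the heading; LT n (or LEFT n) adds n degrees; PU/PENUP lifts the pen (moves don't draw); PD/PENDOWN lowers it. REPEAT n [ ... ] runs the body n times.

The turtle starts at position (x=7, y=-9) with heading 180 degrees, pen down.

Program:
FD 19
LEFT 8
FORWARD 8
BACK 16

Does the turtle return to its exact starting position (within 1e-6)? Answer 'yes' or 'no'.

Answer: no

Derivation:
Executing turtle program step by step:
Start: pos=(7,-9), heading=180, pen down
FD 19: (7,-9) -> (-12,-9) [heading=180, draw]
LT 8: heading 180 -> 188
FD 8: (-12,-9) -> (-19.922,-10.113) [heading=188, draw]
BK 16: (-19.922,-10.113) -> (-4.078,-7.887) [heading=188, draw]
Final: pos=(-4.078,-7.887), heading=188, 3 segment(s) drawn

Start position: (7, -9)
Final position: (-4.078, -7.887)
Distance = 11.134; >= 1e-6 -> NOT closed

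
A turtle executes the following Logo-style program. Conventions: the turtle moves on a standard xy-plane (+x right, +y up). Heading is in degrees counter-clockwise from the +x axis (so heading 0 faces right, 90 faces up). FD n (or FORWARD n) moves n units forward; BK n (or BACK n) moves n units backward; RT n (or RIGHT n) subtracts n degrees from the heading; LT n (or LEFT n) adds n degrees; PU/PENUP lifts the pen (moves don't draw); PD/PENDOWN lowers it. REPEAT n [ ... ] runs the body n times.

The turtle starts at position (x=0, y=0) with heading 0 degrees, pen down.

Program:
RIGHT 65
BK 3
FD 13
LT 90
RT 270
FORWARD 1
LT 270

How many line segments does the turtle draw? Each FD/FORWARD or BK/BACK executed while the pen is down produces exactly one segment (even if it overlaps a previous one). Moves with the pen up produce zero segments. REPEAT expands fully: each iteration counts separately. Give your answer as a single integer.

Executing turtle program step by step:
Start: pos=(0,0), heading=0, pen down
RT 65: heading 0 -> 295
BK 3: (0,0) -> (-1.268,2.719) [heading=295, draw]
FD 13: (-1.268,2.719) -> (4.226,-9.063) [heading=295, draw]
LT 90: heading 295 -> 25
RT 270: heading 25 -> 115
FD 1: (4.226,-9.063) -> (3.804,-8.157) [heading=115, draw]
LT 270: heading 115 -> 25
Final: pos=(3.804,-8.157), heading=25, 3 segment(s) drawn
Segments drawn: 3

Answer: 3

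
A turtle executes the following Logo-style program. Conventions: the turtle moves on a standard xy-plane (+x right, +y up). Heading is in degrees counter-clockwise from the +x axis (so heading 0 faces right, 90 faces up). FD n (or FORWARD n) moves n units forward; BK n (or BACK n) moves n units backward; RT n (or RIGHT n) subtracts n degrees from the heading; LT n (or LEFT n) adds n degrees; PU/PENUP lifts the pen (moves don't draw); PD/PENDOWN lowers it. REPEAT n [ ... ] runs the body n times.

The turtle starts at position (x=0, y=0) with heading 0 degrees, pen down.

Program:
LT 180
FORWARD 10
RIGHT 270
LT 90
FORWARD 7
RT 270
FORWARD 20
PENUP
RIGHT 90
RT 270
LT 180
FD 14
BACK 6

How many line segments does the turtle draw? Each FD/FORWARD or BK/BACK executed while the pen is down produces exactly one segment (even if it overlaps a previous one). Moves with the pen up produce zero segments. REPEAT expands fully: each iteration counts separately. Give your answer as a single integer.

Answer: 3

Derivation:
Executing turtle program step by step:
Start: pos=(0,0), heading=0, pen down
LT 180: heading 0 -> 180
FD 10: (0,0) -> (-10,0) [heading=180, draw]
RT 270: heading 180 -> 270
LT 90: heading 270 -> 0
FD 7: (-10,0) -> (-3,0) [heading=0, draw]
RT 270: heading 0 -> 90
FD 20: (-3,0) -> (-3,20) [heading=90, draw]
PU: pen up
RT 90: heading 90 -> 0
RT 270: heading 0 -> 90
LT 180: heading 90 -> 270
FD 14: (-3,20) -> (-3,6) [heading=270, move]
BK 6: (-3,6) -> (-3,12) [heading=270, move]
Final: pos=(-3,12), heading=270, 3 segment(s) drawn
Segments drawn: 3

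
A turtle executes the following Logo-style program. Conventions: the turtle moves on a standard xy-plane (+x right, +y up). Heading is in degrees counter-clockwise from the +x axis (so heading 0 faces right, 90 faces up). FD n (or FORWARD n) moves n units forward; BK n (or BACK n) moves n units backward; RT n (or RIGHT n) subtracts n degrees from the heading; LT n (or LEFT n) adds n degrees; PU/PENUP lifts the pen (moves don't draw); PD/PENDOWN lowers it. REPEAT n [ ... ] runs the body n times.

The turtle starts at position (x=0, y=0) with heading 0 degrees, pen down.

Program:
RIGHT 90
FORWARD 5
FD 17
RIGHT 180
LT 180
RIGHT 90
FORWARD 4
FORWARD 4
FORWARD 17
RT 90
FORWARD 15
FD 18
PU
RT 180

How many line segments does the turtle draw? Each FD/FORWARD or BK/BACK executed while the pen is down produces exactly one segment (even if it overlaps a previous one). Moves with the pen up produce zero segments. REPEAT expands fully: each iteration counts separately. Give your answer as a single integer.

Executing turtle program step by step:
Start: pos=(0,0), heading=0, pen down
RT 90: heading 0 -> 270
FD 5: (0,0) -> (0,-5) [heading=270, draw]
FD 17: (0,-5) -> (0,-22) [heading=270, draw]
RT 180: heading 270 -> 90
LT 180: heading 90 -> 270
RT 90: heading 270 -> 180
FD 4: (0,-22) -> (-4,-22) [heading=180, draw]
FD 4: (-4,-22) -> (-8,-22) [heading=180, draw]
FD 17: (-8,-22) -> (-25,-22) [heading=180, draw]
RT 90: heading 180 -> 90
FD 15: (-25,-22) -> (-25,-7) [heading=90, draw]
FD 18: (-25,-7) -> (-25,11) [heading=90, draw]
PU: pen up
RT 180: heading 90 -> 270
Final: pos=(-25,11), heading=270, 7 segment(s) drawn
Segments drawn: 7

Answer: 7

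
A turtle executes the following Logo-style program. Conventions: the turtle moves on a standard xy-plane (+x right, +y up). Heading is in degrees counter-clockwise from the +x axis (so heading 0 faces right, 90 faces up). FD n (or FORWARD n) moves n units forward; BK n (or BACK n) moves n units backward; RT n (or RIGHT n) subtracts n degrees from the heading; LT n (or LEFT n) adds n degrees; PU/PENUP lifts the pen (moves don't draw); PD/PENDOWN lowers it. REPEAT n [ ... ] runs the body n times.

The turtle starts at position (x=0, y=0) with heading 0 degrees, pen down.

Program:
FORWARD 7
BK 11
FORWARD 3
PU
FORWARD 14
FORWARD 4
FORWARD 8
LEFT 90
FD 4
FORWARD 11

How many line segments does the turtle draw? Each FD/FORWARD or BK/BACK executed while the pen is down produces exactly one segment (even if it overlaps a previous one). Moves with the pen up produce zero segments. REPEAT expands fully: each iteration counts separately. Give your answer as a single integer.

Answer: 3

Derivation:
Executing turtle program step by step:
Start: pos=(0,0), heading=0, pen down
FD 7: (0,0) -> (7,0) [heading=0, draw]
BK 11: (7,0) -> (-4,0) [heading=0, draw]
FD 3: (-4,0) -> (-1,0) [heading=0, draw]
PU: pen up
FD 14: (-1,0) -> (13,0) [heading=0, move]
FD 4: (13,0) -> (17,0) [heading=0, move]
FD 8: (17,0) -> (25,0) [heading=0, move]
LT 90: heading 0 -> 90
FD 4: (25,0) -> (25,4) [heading=90, move]
FD 11: (25,4) -> (25,15) [heading=90, move]
Final: pos=(25,15), heading=90, 3 segment(s) drawn
Segments drawn: 3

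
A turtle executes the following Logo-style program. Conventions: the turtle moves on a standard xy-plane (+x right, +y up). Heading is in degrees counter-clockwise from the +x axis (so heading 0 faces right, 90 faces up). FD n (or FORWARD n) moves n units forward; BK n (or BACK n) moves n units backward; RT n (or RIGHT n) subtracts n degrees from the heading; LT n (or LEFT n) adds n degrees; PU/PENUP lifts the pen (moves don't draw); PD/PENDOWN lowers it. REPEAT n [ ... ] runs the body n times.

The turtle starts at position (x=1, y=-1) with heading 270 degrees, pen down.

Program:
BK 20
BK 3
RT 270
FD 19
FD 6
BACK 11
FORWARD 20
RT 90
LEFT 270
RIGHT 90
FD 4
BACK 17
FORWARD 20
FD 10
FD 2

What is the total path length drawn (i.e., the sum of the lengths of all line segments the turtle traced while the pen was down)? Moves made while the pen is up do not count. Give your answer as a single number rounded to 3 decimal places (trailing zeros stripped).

Answer: 132

Derivation:
Executing turtle program step by step:
Start: pos=(1,-1), heading=270, pen down
BK 20: (1,-1) -> (1,19) [heading=270, draw]
BK 3: (1,19) -> (1,22) [heading=270, draw]
RT 270: heading 270 -> 0
FD 19: (1,22) -> (20,22) [heading=0, draw]
FD 6: (20,22) -> (26,22) [heading=0, draw]
BK 11: (26,22) -> (15,22) [heading=0, draw]
FD 20: (15,22) -> (35,22) [heading=0, draw]
RT 90: heading 0 -> 270
LT 270: heading 270 -> 180
RT 90: heading 180 -> 90
FD 4: (35,22) -> (35,26) [heading=90, draw]
BK 17: (35,26) -> (35,9) [heading=90, draw]
FD 20: (35,9) -> (35,29) [heading=90, draw]
FD 10: (35,29) -> (35,39) [heading=90, draw]
FD 2: (35,39) -> (35,41) [heading=90, draw]
Final: pos=(35,41), heading=90, 11 segment(s) drawn

Segment lengths:
  seg 1: (1,-1) -> (1,19), length = 20
  seg 2: (1,19) -> (1,22), length = 3
  seg 3: (1,22) -> (20,22), length = 19
  seg 4: (20,22) -> (26,22), length = 6
  seg 5: (26,22) -> (15,22), length = 11
  seg 6: (15,22) -> (35,22), length = 20
  seg 7: (35,22) -> (35,26), length = 4
  seg 8: (35,26) -> (35,9), length = 17
  seg 9: (35,9) -> (35,29), length = 20
  seg 10: (35,29) -> (35,39), length = 10
  seg 11: (35,39) -> (35,41), length = 2
Total = 132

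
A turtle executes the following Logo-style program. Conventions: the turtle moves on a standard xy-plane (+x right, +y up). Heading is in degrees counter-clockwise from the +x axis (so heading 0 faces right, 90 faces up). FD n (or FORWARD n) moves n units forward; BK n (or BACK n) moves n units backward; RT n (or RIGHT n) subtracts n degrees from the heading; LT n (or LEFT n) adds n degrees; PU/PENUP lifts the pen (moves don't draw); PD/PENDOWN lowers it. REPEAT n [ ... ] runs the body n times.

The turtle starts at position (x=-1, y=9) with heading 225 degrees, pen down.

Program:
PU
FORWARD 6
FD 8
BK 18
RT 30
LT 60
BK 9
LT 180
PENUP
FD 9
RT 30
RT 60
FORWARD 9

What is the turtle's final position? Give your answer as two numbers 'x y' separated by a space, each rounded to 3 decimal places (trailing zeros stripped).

Executing turtle program step by step:
Start: pos=(-1,9), heading=225, pen down
PU: pen up
FD 6: (-1,9) -> (-5.243,4.757) [heading=225, move]
FD 8: (-5.243,4.757) -> (-10.899,-0.899) [heading=225, move]
BK 18: (-10.899,-0.899) -> (1.828,11.828) [heading=225, move]
RT 30: heading 225 -> 195
LT 60: heading 195 -> 255
BK 9: (1.828,11.828) -> (4.158,20.522) [heading=255, move]
LT 180: heading 255 -> 75
PU: pen up
FD 9: (4.158,20.522) -> (6.487,29.215) [heading=75, move]
RT 30: heading 75 -> 45
RT 60: heading 45 -> 345
FD 9: (6.487,29.215) -> (15.181,26.886) [heading=345, move]
Final: pos=(15.181,26.886), heading=345, 0 segment(s) drawn

Answer: 15.181 26.886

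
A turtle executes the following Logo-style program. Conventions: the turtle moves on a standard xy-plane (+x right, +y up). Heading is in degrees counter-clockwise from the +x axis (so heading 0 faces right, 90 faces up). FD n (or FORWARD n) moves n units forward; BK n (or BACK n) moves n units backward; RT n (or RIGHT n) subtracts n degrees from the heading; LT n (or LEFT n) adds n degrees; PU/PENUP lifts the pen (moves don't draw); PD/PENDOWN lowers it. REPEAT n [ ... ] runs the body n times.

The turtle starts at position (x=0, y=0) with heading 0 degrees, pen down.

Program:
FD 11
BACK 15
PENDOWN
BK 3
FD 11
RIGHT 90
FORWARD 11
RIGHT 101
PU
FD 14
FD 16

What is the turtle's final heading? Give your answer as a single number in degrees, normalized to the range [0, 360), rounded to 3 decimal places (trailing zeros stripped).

Executing turtle program step by step:
Start: pos=(0,0), heading=0, pen down
FD 11: (0,0) -> (11,0) [heading=0, draw]
BK 15: (11,0) -> (-4,0) [heading=0, draw]
PD: pen down
BK 3: (-4,0) -> (-7,0) [heading=0, draw]
FD 11: (-7,0) -> (4,0) [heading=0, draw]
RT 90: heading 0 -> 270
FD 11: (4,0) -> (4,-11) [heading=270, draw]
RT 101: heading 270 -> 169
PU: pen up
FD 14: (4,-11) -> (-9.743,-8.329) [heading=169, move]
FD 16: (-9.743,-8.329) -> (-25.449,-5.276) [heading=169, move]
Final: pos=(-25.449,-5.276), heading=169, 5 segment(s) drawn

Answer: 169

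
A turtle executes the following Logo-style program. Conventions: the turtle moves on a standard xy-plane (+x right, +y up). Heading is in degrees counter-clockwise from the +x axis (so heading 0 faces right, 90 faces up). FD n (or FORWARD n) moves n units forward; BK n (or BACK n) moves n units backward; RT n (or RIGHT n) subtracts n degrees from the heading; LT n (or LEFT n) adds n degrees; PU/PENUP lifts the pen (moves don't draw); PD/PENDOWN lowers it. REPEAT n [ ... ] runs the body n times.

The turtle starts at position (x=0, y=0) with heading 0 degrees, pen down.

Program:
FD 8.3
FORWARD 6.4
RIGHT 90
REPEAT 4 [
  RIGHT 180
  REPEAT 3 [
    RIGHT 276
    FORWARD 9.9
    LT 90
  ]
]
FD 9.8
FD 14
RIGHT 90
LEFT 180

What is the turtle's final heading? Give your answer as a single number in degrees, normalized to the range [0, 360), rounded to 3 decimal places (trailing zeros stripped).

Executing turtle program step by step:
Start: pos=(0,0), heading=0, pen down
FD 8.3: (0,0) -> (8.3,0) [heading=0, draw]
FD 6.4: (8.3,0) -> (14.7,0) [heading=0, draw]
RT 90: heading 0 -> 270
REPEAT 4 [
  -- iteration 1/4 --
  RT 180: heading 270 -> 90
  REPEAT 3 [
    -- iteration 1/3 --
    RT 276: heading 90 -> 174
    FD 9.9: (14.7,0) -> (4.854,1.035) [heading=174, draw]
    LT 90: heading 174 -> 264
    -- iteration 2/3 --
    RT 276: heading 264 -> 348
    FD 9.9: (4.854,1.035) -> (14.538,-1.023) [heading=348, draw]
    LT 90: heading 348 -> 78
    -- iteration 3/3 --
    RT 276: heading 78 -> 162
    FD 9.9: (14.538,-1.023) -> (5.122,2.036) [heading=162, draw]
    LT 90: heading 162 -> 252
  ]
  -- iteration 2/4 --
  RT 180: heading 252 -> 72
  REPEAT 3 [
    -- iteration 1/3 --
    RT 276: heading 72 -> 156
    FD 9.9: (5.122,2.036) -> (-3.922,6.062) [heading=156, draw]
    LT 90: heading 156 -> 246
    -- iteration 2/3 --
    RT 276: heading 246 -> 330
    FD 9.9: (-3.922,6.062) -> (4.652,1.112) [heading=330, draw]
    LT 90: heading 330 -> 60
    -- iteration 3/3 --
    RT 276: heading 60 -> 144
    FD 9.9: (4.652,1.112) -> (-3.357,6.932) [heading=144, draw]
    LT 90: heading 144 -> 234
  ]
  -- iteration 3/4 --
  RT 180: heading 234 -> 54
  REPEAT 3 [
    -- iteration 1/3 --
    RT 276: heading 54 -> 138
    FD 9.9: (-3.357,6.932) -> (-10.714,13.556) [heading=138, draw]
    LT 90: heading 138 -> 228
    -- iteration 2/3 --
    RT 276: heading 228 -> 312
    FD 9.9: (-10.714,13.556) -> (-4.09,6.199) [heading=312, draw]
    LT 90: heading 312 -> 42
    -- iteration 3/3 --
    RT 276: heading 42 -> 126
    FD 9.9: (-4.09,6.199) -> (-9.909,14.208) [heading=126, draw]
    LT 90: heading 126 -> 216
  ]
  -- iteration 4/4 --
  RT 180: heading 216 -> 36
  REPEAT 3 [
    -- iteration 1/3 --
    RT 276: heading 36 -> 120
    FD 9.9: (-9.909,14.208) -> (-14.859,22.782) [heading=120, draw]
    LT 90: heading 120 -> 210
    -- iteration 2/3 --
    RT 276: heading 210 -> 294
    FD 9.9: (-14.859,22.782) -> (-10.832,13.738) [heading=294, draw]
    LT 90: heading 294 -> 24
    -- iteration 3/3 --
    RT 276: heading 24 -> 108
    FD 9.9: (-10.832,13.738) -> (-13.892,23.153) [heading=108, draw]
    LT 90: heading 108 -> 198
  ]
]
FD 9.8: (-13.892,23.153) -> (-23.212,20.125) [heading=198, draw]
FD 14: (-23.212,20.125) -> (-36.527,15.798) [heading=198, draw]
RT 90: heading 198 -> 108
LT 180: heading 108 -> 288
Final: pos=(-36.527,15.798), heading=288, 16 segment(s) drawn

Answer: 288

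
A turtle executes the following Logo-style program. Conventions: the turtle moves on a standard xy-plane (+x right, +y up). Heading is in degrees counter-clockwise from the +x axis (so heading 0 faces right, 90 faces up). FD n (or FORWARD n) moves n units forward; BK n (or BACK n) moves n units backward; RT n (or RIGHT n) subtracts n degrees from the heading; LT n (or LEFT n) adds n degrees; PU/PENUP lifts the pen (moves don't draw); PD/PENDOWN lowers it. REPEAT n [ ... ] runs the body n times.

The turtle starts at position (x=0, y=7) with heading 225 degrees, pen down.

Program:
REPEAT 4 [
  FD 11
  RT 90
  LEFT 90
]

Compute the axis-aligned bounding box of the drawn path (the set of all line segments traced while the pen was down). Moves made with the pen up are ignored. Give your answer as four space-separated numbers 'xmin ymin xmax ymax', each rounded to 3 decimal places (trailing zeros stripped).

Executing turtle program step by step:
Start: pos=(0,7), heading=225, pen down
REPEAT 4 [
  -- iteration 1/4 --
  FD 11: (0,7) -> (-7.778,-0.778) [heading=225, draw]
  RT 90: heading 225 -> 135
  LT 90: heading 135 -> 225
  -- iteration 2/4 --
  FD 11: (-7.778,-0.778) -> (-15.556,-8.556) [heading=225, draw]
  RT 90: heading 225 -> 135
  LT 90: heading 135 -> 225
  -- iteration 3/4 --
  FD 11: (-15.556,-8.556) -> (-23.335,-16.335) [heading=225, draw]
  RT 90: heading 225 -> 135
  LT 90: heading 135 -> 225
  -- iteration 4/4 --
  FD 11: (-23.335,-16.335) -> (-31.113,-24.113) [heading=225, draw]
  RT 90: heading 225 -> 135
  LT 90: heading 135 -> 225
]
Final: pos=(-31.113,-24.113), heading=225, 4 segment(s) drawn

Segment endpoints: x in {-31.113, -23.335, -15.556, -7.778, 0}, y in {-24.113, -16.335, -8.556, -0.778, 7}
xmin=-31.113, ymin=-24.113, xmax=0, ymax=7

Answer: -31.113 -24.113 0 7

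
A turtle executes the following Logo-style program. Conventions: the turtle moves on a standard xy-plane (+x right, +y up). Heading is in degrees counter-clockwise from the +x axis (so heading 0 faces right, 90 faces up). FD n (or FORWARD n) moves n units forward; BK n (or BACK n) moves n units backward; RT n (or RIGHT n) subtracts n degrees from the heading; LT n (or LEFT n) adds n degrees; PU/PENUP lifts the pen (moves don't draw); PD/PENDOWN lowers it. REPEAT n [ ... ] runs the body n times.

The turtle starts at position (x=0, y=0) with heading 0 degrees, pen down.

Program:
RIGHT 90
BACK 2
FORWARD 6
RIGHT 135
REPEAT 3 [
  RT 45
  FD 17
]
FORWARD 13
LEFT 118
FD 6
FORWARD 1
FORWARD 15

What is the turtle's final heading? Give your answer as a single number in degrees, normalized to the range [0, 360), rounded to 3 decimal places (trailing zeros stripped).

Answer: 118

Derivation:
Executing turtle program step by step:
Start: pos=(0,0), heading=0, pen down
RT 90: heading 0 -> 270
BK 2: (0,0) -> (0,2) [heading=270, draw]
FD 6: (0,2) -> (0,-4) [heading=270, draw]
RT 135: heading 270 -> 135
REPEAT 3 [
  -- iteration 1/3 --
  RT 45: heading 135 -> 90
  FD 17: (0,-4) -> (0,13) [heading=90, draw]
  -- iteration 2/3 --
  RT 45: heading 90 -> 45
  FD 17: (0,13) -> (12.021,25.021) [heading=45, draw]
  -- iteration 3/3 --
  RT 45: heading 45 -> 0
  FD 17: (12.021,25.021) -> (29.021,25.021) [heading=0, draw]
]
FD 13: (29.021,25.021) -> (42.021,25.021) [heading=0, draw]
LT 118: heading 0 -> 118
FD 6: (42.021,25.021) -> (39.204,30.319) [heading=118, draw]
FD 1: (39.204,30.319) -> (38.735,31.201) [heading=118, draw]
FD 15: (38.735,31.201) -> (31.692,44.446) [heading=118, draw]
Final: pos=(31.692,44.446), heading=118, 9 segment(s) drawn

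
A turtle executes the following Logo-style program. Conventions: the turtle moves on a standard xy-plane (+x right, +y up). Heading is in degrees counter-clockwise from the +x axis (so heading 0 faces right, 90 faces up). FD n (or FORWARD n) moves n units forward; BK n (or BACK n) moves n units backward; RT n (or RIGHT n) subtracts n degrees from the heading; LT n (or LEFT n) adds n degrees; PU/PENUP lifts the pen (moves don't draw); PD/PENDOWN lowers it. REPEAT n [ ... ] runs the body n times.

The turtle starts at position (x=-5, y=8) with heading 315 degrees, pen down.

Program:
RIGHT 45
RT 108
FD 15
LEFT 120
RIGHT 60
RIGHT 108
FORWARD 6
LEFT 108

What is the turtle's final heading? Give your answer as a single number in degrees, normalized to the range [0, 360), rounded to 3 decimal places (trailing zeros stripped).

Answer: 222

Derivation:
Executing turtle program step by step:
Start: pos=(-5,8), heading=315, pen down
RT 45: heading 315 -> 270
RT 108: heading 270 -> 162
FD 15: (-5,8) -> (-19.266,12.635) [heading=162, draw]
LT 120: heading 162 -> 282
RT 60: heading 282 -> 222
RT 108: heading 222 -> 114
FD 6: (-19.266,12.635) -> (-21.706,18.117) [heading=114, draw]
LT 108: heading 114 -> 222
Final: pos=(-21.706,18.117), heading=222, 2 segment(s) drawn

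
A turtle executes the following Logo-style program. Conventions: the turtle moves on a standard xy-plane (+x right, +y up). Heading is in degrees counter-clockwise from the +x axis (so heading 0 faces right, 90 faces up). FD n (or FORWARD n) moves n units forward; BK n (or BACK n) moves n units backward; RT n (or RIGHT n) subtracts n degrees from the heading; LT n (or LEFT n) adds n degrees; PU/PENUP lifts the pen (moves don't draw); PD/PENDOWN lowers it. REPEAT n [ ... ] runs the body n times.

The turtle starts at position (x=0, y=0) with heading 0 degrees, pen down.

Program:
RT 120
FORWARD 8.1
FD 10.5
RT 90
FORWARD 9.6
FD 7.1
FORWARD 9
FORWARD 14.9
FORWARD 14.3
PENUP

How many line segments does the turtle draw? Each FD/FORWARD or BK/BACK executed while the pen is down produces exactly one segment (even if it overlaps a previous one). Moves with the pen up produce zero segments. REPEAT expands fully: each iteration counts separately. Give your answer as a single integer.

Answer: 7

Derivation:
Executing turtle program step by step:
Start: pos=(0,0), heading=0, pen down
RT 120: heading 0 -> 240
FD 8.1: (0,0) -> (-4.05,-7.015) [heading=240, draw]
FD 10.5: (-4.05,-7.015) -> (-9.3,-16.108) [heading=240, draw]
RT 90: heading 240 -> 150
FD 9.6: (-9.3,-16.108) -> (-17.614,-11.308) [heading=150, draw]
FD 7.1: (-17.614,-11.308) -> (-23.763,-7.758) [heading=150, draw]
FD 9: (-23.763,-7.758) -> (-31.557,-3.258) [heading=150, draw]
FD 14.9: (-31.557,-3.258) -> (-44.461,4.192) [heading=150, draw]
FD 14.3: (-44.461,4.192) -> (-56.845,11.342) [heading=150, draw]
PU: pen up
Final: pos=(-56.845,11.342), heading=150, 7 segment(s) drawn
Segments drawn: 7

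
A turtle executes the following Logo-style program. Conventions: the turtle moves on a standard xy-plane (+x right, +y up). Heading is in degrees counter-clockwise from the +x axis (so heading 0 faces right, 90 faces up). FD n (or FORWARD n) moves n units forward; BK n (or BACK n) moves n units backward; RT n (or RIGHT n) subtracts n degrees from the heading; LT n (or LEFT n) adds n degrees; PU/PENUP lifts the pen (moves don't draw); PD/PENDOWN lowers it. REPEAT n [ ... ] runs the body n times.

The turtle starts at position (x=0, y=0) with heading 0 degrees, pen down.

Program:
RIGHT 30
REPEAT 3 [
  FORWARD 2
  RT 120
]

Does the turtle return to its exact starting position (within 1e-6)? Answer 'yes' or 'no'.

Executing turtle program step by step:
Start: pos=(0,0), heading=0, pen down
RT 30: heading 0 -> 330
REPEAT 3 [
  -- iteration 1/3 --
  FD 2: (0,0) -> (1.732,-1) [heading=330, draw]
  RT 120: heading 330 -> 210
  -- iteration 2/3 --
  FD 2: (1.732,-1) -> (0,-2) [heading=210, draw]
  RT 120: heading 210 -> 90
  -- iteration 3/3 --
  FD 2: (0,-2) -> (0,0) [heading=90, draw]
  RT 120: heading 90 -> 330
]
Final: pos=(0,0), heading=330, 3 segment(s) drawn

Start position: (0, 0)
Final position: (0, 0)
Distance = 0; < 1e-6 -> CLOSED

Answer: yes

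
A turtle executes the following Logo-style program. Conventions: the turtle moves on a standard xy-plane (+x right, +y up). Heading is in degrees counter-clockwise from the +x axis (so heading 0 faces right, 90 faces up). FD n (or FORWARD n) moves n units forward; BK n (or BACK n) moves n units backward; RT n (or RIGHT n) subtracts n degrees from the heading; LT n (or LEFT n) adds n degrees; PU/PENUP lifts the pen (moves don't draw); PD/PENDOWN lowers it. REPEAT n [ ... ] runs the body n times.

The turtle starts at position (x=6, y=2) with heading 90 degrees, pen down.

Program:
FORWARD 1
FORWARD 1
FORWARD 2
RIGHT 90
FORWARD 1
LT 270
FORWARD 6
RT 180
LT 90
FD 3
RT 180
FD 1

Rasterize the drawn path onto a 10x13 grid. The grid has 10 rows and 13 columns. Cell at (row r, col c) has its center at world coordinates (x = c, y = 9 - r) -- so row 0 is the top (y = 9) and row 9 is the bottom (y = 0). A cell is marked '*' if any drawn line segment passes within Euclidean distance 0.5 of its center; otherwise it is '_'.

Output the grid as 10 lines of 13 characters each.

Answer: _____________
_____________
_____________
______**_____
______**_____
______**_____
______**_____
______**_____
_______*_____
____****_____

Derivation:
Segment 0: (6,2) -> (6,3)
Segment 1: (6,3) -> (6,4)
Segment 2: (6,4) -> (6,6)
Segment 3: (6,6) -> (7,6)
Segment 4: (7,6) -> (7,0)
Segment 5: (7,0) -> (4,0)
Segment 6: (4,0) -> (5,0)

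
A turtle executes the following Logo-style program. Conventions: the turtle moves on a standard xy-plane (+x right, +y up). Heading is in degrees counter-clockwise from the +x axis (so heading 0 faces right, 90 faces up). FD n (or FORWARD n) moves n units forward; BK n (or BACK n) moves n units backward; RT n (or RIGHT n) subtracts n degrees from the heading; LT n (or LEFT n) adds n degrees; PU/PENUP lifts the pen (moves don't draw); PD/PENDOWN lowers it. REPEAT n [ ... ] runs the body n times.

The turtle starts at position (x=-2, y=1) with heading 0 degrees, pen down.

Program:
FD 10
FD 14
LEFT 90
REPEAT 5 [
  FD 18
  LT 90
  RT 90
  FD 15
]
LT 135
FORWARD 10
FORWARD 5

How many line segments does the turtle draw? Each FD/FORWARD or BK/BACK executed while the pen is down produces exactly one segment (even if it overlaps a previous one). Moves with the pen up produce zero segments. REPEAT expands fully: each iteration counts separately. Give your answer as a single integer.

Executing turtle program step by step:
Start: pos=(-2,1), heading=0, pen down
FD 10: (-2,1) -> (8,1) [heading=0, draw]
FD 14: (8,1) -> (22,1) [heading=0, draw]
LT 90: heading 0 -> 90
REPEAT 5 [
  -- iteration 1/5 --
  FD 18: (22,1) -> (22,19) [heading=90, draw]
  LT 90: heading 90 -> 180
  RT 90: heading 180 -> 90
  FD 15: (22,19) -> (22,34) [heading=90, draw]
  -- iteration 2/5 --
  FD 18: (22,34) -> (22,52) [heading=90, draw]
  LT 90: heading 90 -> 180
  RT 90: heading 180 -> 90
  FD 15: (22,52) -> (22,67) [heading=90, draw]
  -- iteration 3/5 --
  FD 18: (22,67) -> (22,85) [heading=90, draw]
  LT 90: heading 90 -> 180
  RT 90: heading 180 -> 90
  FD 15: (22,85) -> (22,100) [heading=90, draw]
  -- iteration 4/5 --
  FD 18: (22,100) -> (22,118) [heading=90, draw]
  LT 90: heading 90 -> 180
  RT 90: heading 180 -> 90
  FD 15: (22,118) -> (22,133) [heading=90, draw]
  -- iteration 5/5 --
  FD 18: (22,133) -> (22,151) [heading=90, draw]
  LT 90: heading 90 -> 180
  RT 90: heading 180 -> 90
  FD 15: (22,151) -> (22,166) [heading=90, draw]
]
LT 135: heading 90 -> 225
FD 10: (22,166) -> (14.929,158.929) [heading=225, draw]
FD 5: (14.929,158.929) -> (11.393,155.393) [heading=225, draw]
Final: pos=(11.393,155.393), heading=225, 14 segment(s) drawn
Segments drawn: 14

Answer: 14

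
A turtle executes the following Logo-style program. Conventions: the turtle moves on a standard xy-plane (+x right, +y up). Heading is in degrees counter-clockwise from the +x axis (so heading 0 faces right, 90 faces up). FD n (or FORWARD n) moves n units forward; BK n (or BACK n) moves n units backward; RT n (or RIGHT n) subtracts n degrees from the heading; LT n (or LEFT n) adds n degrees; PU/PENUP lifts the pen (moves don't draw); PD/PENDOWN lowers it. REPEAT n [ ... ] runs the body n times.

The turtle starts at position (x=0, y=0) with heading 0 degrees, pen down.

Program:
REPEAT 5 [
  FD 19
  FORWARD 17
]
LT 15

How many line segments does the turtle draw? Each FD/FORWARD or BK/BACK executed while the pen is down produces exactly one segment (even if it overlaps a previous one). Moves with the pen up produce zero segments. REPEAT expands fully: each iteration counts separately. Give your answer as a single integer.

Answer: 10

Derivation:
Executing turtle program step by step:
Start: pos=(0,0), heading=0, pen down
REPEAT 5 [
  -- iteration 1/5 --
  FD 19: (0,0) -> (19,0) [heading=0, draw]
  FD 17: (19,0) -> (36,0) [heading=0, draw]
  -- iteration 2/5 --
  FD 19: (36,0) -> (55,0) [heading=0, draw]
  FD 17: (55,0) -> (72,0) [heading=0, draw]
  -- iteration 3/5 --
  FD 19: (72,0) -> (91,0) [heading=0, draw]
  FD 17: (91,0) -> (108,0) [heading=0, draw]
  -- iteration 4/5 --
  FD 19: (108,0) -> (127,0) [heading=0, draw]
  FD 17: (127,0) -> (144,0) [heading=0, draw]
  -- iteration 5/5 --
  FD 19: (144,0) -> (163,0) [heading=0, draw]
  FD 17: (163,0) -> (180,0) [heading=0, draw]
]
LT 15: heading 0 -> 15
Final: pos=(180,0), heading=15, 10 segment(s) drawn
Segments drawn: 10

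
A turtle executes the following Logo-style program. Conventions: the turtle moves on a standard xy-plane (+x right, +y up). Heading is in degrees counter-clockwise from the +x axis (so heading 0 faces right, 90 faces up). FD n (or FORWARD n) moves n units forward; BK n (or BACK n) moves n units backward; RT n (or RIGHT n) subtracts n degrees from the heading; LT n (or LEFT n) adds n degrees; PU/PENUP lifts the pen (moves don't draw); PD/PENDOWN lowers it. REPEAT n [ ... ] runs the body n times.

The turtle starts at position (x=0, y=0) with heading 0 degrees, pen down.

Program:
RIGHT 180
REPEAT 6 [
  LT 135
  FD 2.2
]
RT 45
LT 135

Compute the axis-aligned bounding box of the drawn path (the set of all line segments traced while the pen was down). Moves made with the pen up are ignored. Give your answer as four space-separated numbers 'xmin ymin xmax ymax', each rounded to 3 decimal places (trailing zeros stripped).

Executing turtle program step by step:
Start: pos=(0,0), heading=0, pen down
RT 180: heading 0 -> 180
REPEAT 6 [
  -- iteration 1/6 --
  LT 135: heading 180 -> 315
  FD 2.2: (0,0) -> (1.556,-1.556) [heading=315, draw]
  -- iteration 2/6 --
  LT 135: heading 315 -> 90
  FD 2.2: (1.556,-1.556) -> (1.556,0.644) [heading=90, draw]
  -- iteration 3/6 --
  LT 135: heading 90 -> 225
  FD 2.2: (1.556,0.644) -> (0,-0.911) [heading=225, draw]
  -- iteration 4/6 --
  LT 135: heading 225 -> 0
  FD 2.2: (0,-0.911) -> (2.2,-0.911) [heading=0, draw]
  -- iteration 5/6 --
  LT 135: heading 0 -> 135
  FD 2.2: (2.2,-0.911) -> (0.644,0.644) [heading=135, draw]
  -- iteration 6/6 --
  LT 135: heading 135 -> 270
  FD 2.2: (0.644,0.644) -> (0.644,-1.556) [heading=270, draw]
]
RT 45: heading 270 -> 225
LT 135: heading 225 -> 0
Final: pos=(0.644,-1.556), heading=0, 6 segment(s) drawn

Segment endpoints: x in {0, 0.644, 0.644, 1.556, 1.556, 2.2}, y in {-1.556, -1.556, -0.911, -0.911, 0, 0.644, 0.644}
xmin=0, ymin=-1.556, xmax=2.2, ymax=0.644

Answer: 0 -1.556 2.2 0.644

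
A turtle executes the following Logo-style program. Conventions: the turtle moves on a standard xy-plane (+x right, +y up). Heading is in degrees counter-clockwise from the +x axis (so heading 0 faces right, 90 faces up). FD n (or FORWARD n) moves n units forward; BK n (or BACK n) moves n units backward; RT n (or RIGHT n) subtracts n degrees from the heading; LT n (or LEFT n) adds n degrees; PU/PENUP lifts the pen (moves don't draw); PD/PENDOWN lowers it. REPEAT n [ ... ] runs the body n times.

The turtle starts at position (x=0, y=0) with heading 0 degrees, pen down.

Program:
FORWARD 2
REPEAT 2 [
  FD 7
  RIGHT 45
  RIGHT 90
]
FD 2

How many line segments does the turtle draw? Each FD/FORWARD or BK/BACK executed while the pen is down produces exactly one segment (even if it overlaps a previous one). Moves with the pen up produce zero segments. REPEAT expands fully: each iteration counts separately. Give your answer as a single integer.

Answer: 4

Derivation:
Executing turtle program step by step:
Start: pos=(0,0), heading=0, pen down
FD 2: (0,0) -> (2,0) [heading=0, draw]
REPEAT 2 [
  -- iteration 1/2 --
  FD 7: (2,0) -> (9,0) [heading=0, draw]
  RT 45: heading 0 -> 315
  RT 90: heading 315 -> 225
  -- iteration 2/2 --
  FD 7: (9,0) -> (4.05,-4.95) [heading=225, draw]
  RT 45: heading 225 -> 180
  RT 90: heading 180 -> 90
]
FD 2: (4.05,-4.95) -> (4.05,-2.95) [heading=90, draw]
Final: pos=(4.05,-2.95), heading=90, 4 segment(s) drawn
Segments drawn: 4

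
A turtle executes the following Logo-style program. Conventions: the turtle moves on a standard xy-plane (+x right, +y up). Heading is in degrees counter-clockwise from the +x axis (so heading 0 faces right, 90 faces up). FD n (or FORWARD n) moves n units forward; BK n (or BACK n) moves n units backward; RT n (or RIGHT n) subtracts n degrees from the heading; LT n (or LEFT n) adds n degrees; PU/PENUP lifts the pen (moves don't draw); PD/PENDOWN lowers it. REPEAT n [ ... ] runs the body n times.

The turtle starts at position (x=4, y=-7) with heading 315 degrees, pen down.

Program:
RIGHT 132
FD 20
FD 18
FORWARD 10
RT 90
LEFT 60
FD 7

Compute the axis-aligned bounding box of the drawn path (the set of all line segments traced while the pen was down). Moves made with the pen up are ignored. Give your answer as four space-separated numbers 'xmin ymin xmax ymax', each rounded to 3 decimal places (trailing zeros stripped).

Answer: -50.171 -9.512 4 -6.334

Derivation:
Executing turtle program step by step:
Start: pos=(4,-7), heading=315, pen down
RT 132: heading 315 -> 183
FD 20: (4,-7) -> (-15.973,-8.047) [heading=183, draw]
FD 18: (-15.973,-8.047) -> (-33.948,-8.989) [heading=183, draw]
FD 10: (-33.948,-8.989) -> (-43.934,-9.512) [heading=183, draw]
RT 90: heading 183 -> 93
LT 60: heading 93 -> 153
FD 7: (-43.934,-9.512) -> (-50.171,-6.334) [heading=153, draw]
Final: pos=(-50.171,-6.334), heading=153, 4 segment(s) drawn

Segment endpoints: x in {-50.171, -43.934, -33.948, -15.973, 4}, y in {-9.512, -8.989, -8.047, -7, -6.334}
xmin=-50.171, ymin=-9.512, xmax=4, ymax=-6.334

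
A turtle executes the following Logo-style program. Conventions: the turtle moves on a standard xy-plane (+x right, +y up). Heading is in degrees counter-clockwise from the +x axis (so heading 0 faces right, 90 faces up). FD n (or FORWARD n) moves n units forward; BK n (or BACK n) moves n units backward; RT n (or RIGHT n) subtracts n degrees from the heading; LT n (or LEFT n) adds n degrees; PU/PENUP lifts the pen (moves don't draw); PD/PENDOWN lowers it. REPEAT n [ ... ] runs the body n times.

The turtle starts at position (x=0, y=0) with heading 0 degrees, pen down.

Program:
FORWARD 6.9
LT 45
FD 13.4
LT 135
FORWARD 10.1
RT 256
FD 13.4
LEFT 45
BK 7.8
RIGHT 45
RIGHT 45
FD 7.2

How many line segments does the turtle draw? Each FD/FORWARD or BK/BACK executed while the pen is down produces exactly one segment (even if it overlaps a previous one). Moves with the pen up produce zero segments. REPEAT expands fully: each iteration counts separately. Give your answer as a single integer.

Executing turtle program step by step:
Start: pos=(0,0), heading=0, pen down
FD 6.9: (0,0) -> (6.9,0) [heading=0, draw]
LT 45: heading 0 -> 45
FD 13.4: (6.9,0) -> (16.375,9.475) [heading=45, draw]
LT 135: heading 45 -> 180
FD 10.1: (16.375,9.475) -> (6.275,9.475) [heading=180, draw]
RT 256: heading 180 -> 284
FD 13.4: (6.275,9.475) -> (9.517,-3.527) [heading=284, draw]
LT 45: heading 284 -> 329
BK 7.8: (9.517,-3.527) -> (2.831,0.491) [heading=329, draw]
RT 45: heading 329 -> 284
RT 45: heading 284 -> 239
FD 7.2: (2.831,0.491) -> (-0.877,-5.681) [heading=239, draw]
Final: pos=(-0.877,-5.681), heading=239, 6 segment(s) drawn
Segments drawn: 6

Answer: 6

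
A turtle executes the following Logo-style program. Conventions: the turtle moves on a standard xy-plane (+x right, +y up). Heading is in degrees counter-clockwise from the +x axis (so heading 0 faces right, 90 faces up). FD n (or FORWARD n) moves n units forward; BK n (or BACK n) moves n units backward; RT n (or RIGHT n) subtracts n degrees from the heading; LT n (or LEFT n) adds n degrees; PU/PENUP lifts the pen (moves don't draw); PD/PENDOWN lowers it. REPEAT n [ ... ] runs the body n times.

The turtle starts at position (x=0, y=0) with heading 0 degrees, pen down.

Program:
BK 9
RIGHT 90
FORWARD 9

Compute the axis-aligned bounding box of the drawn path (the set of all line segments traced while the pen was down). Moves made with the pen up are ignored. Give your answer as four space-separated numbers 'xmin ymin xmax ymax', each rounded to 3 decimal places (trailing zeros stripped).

Answer: -9 -9 0 0

Derivation:
Executing turtle program step by step:
Start: pos=(0,0), heading=0, pen down
BK 9: (0,0) -> (-9,0) [heading=0, draw]
RT 90: heading 0 -> 270
FD 9: (-9,0) -> (-9,-9) [heading=270, draw]
Final: pos=(-9,-9), heading=270, 2 segment(s) drawn

Segment endpoints: x in {-9, 0}, y in {-9, 0}
xmin=-9, ymin=-9, xmax=0, ymax=0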